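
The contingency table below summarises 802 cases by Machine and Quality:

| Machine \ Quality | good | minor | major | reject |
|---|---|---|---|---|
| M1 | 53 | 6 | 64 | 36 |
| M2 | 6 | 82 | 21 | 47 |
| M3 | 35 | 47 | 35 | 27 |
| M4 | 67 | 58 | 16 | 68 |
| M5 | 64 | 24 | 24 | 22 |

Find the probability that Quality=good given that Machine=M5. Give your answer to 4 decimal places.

Total with Machine=M5: 64 + 24 + 24 + 22 = 134.
P(Quality=good | Machine=M5) = 64/134 = 0.4776.

0.4776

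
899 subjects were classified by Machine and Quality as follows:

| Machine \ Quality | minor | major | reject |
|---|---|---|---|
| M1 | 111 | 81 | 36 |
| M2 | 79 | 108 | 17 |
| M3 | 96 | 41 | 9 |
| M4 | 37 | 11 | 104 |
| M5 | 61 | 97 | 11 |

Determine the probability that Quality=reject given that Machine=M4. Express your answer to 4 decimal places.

0.6842

Total with Machine=M4: 37 + 11 + 104 = 152.
P(Quality=reject | Machine=M4) = 104/152 = 0.6842.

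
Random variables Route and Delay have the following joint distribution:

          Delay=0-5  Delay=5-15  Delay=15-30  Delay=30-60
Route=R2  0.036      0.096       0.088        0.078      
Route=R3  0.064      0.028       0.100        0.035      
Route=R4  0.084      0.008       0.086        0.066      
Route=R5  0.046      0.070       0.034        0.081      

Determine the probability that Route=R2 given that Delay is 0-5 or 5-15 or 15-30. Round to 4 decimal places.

0.2973

P(Delay=0-5) = 0.036 + 0.064 + 0.084 + 0.046 = 0.230.
P(Delay=5-15) = 0.096 + 0.028 + 0.008 + 0.070 = 0.202.
P(Delay=15-30) = 0.088 + 0.100 + 0.086 + 0.034 = 0.308.
P(Delay ∈ {0-5, 5-15, 15-30}) = 0.230 + 0.202 + 0.308 = 0.740; P(Route=R2, Delay ∈ {0-5, 5-15, 15-30}) = 0.036 + 0.096 + 0.088 = 0.220.
P(Route=R2 | Delay ∈ {0-5, 5-15, 15-30}) = 0.220/0.740 = 0.2973.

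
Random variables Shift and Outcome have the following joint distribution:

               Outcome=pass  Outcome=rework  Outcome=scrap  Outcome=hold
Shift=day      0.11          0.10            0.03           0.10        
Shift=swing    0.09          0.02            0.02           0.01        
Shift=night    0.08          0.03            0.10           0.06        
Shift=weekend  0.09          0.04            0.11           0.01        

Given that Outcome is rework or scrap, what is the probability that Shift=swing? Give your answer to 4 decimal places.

P(Outcome=rework) = 0.10 + 0.02 + 0.03 + 0.04 = 0.19.
P(Outcome=scrap) = 0.03 + 0.02 + 0.10 + 0.11 = 0.26.
P(Outcome ∈ {rework, scrap}) = 0.19 + 0.26 = 0.45; P(Shift=swing, Outcome ∈ {rework, scrap}) = 0.02 + 0.02 = 0.04.
P(Shift=swing | Outcome ∈ {rework, scrap}) = 0.04/0.45 = 0.0889.

0.0889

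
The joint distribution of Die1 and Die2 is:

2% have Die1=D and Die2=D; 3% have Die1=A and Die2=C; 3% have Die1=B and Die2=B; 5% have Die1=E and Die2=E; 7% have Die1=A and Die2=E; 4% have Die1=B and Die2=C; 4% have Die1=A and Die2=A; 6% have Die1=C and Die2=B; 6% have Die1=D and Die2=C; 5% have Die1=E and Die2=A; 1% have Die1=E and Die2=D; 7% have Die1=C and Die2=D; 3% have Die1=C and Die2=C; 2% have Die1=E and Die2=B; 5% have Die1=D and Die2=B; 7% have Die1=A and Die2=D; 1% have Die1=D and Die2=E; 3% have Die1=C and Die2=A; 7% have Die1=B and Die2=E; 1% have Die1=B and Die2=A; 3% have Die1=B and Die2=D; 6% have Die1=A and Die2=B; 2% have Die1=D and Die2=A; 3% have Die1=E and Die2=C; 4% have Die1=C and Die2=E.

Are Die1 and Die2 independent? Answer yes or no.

no

P(Die1=D) = 0.16 and P(Die2=C) = 0.19, so their product is 0.0304, but P(Die1=D, Die2=C) = 0.06. Since these differ, Die1 and Die2 are not independent.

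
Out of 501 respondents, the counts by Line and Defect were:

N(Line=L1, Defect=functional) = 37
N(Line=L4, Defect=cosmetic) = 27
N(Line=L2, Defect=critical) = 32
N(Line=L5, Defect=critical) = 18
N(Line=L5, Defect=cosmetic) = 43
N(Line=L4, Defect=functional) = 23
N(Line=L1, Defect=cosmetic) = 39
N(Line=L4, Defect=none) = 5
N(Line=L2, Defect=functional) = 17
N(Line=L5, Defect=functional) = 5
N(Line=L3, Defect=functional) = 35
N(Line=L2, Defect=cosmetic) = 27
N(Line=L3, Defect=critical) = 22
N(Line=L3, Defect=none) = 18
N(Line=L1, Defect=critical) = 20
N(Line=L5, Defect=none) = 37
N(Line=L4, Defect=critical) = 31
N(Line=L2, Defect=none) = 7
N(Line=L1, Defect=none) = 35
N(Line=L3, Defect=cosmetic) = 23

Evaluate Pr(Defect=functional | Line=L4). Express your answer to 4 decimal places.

0.2674

Total with Line=L4: 5 + 27 + 23 + 31 = 86.
P(Defect=functional | Line=L4) = 23/86 = 0.2674.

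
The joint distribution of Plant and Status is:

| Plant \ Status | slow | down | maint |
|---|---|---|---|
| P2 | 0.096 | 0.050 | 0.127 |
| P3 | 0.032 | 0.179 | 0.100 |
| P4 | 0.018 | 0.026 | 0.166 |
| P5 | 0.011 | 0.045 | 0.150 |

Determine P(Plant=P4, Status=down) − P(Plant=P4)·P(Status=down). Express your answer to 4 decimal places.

-0.0370

P(Plant=P4) = 0.018 + 0.026 + 0.166 = 0.210.
P(Status=down) = 0.050 + 0.179 + 0.026 + 0.045 = 0.300.
P(Plant=P4, Status=down) − P(Plant=P4)P(Status=down) = 0.026 − 0.210×0.300 = -0.0370.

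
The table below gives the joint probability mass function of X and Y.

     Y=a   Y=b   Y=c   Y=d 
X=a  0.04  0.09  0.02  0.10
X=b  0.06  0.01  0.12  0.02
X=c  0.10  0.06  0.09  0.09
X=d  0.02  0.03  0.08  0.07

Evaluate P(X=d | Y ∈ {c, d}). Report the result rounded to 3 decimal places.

P(Y=c) = 0.02 + 0.12 + 0.09 + 0.08 = 0.31.
P(Y=d) = 0.10 + 0.02 + 0.09 + 0.07 = 0.28.
P(Y ∈ {c, d}) = 0.31 + 0.28 = 0.59; P(X=d, Y ∈ {c, d}) = 0.08 + 0.07 = 0.15.
P(X=d | Y ∈ {c, d}) = 0.15/0.59 = 0.254.

0.254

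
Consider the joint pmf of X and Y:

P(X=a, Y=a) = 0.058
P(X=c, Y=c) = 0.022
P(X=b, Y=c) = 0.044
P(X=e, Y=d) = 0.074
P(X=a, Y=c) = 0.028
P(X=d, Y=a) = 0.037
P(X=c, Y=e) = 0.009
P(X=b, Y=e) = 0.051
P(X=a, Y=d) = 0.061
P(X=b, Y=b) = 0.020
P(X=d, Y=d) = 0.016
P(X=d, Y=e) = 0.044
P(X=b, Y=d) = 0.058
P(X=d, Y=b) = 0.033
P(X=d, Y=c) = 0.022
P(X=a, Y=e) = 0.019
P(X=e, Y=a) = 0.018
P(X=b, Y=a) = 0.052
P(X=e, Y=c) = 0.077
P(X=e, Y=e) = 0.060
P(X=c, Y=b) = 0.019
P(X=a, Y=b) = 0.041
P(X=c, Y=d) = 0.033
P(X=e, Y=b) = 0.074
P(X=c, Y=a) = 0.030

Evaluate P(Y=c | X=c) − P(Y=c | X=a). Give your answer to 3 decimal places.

P(X=c) = 0.030 + 0.019 + 0.022 + 0.033 + 0.009 = 0.113; P(Y=c | X=c) = 0.022/0.113 = 0.1947.
P(X=a) = 0.058 + 0.041 + 0.028 + 0.061 + 0.019 = 0.207; P(Y=c | X=a) = 0.028/0.207 = 0.1353.
Difference = 0.059.

0.059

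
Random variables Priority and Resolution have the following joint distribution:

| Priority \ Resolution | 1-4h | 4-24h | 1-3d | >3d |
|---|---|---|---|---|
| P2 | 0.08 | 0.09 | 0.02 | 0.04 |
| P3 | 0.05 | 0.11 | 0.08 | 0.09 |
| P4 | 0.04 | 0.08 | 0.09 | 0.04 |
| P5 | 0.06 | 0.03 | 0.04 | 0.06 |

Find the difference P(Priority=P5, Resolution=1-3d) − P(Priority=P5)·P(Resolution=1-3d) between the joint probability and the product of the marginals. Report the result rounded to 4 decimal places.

P(Priority=P5) = 0.06 + 0.03 + 0.04 + 0.06 = 0.19.
P(Resolution=1-3d) = 0.02 + 0.08 + 0.09 + 0.04 = 0.23.
P(Priority=P5, Resolution=1-3d) − P(Priority=P5)P(Resolution=1-3d) = 0.04 − 0.19×0.23 = -0.0037.

-0.0037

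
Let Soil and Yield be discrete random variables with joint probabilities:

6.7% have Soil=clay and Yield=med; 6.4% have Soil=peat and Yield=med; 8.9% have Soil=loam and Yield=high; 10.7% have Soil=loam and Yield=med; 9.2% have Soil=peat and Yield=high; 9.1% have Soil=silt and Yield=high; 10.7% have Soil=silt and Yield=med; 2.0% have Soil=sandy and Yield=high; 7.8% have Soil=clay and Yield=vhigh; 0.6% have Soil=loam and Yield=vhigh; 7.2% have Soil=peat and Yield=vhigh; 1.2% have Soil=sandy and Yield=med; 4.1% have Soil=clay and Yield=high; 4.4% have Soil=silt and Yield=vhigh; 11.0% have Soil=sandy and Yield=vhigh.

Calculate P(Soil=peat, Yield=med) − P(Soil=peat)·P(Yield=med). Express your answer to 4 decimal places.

-0.0174

P(Soil=peat) = 0.064 + 0.092 + 0.072 = 0.228.
P(Yield=med) = 0.012 + 0.107 + 0.067 + 0.107 + 0.064 = 0.357.
P(Soil=peat, Yield=med) − P(Soil=peat)P(Yield=med) = 0.064 − 0.228×0.357 = -0.0174.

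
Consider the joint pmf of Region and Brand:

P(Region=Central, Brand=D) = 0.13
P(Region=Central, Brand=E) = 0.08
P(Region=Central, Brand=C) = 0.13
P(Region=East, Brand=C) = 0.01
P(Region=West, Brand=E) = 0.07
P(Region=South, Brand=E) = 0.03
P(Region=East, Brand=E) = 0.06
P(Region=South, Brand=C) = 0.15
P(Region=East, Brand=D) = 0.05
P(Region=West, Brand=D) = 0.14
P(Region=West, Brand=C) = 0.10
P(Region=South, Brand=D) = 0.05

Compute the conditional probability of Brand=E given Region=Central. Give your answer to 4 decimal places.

0.2353

P(Region=Central) = 0.13 + 0.13 + 0.08 = 0.34.
P(Brand=E | Region=Central) = 0.08/0.34 = 0.2353.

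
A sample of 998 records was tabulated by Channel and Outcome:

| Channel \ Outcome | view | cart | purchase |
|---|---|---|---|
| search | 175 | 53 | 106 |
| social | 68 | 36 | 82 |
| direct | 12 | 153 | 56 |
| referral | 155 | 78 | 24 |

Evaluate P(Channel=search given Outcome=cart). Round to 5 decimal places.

0.16563

Total with Outcome=cart: 53 + 36 + 153 + 78 = 320.
P(Channel=search | Outcome=cart) = 53/320 = 0.16563.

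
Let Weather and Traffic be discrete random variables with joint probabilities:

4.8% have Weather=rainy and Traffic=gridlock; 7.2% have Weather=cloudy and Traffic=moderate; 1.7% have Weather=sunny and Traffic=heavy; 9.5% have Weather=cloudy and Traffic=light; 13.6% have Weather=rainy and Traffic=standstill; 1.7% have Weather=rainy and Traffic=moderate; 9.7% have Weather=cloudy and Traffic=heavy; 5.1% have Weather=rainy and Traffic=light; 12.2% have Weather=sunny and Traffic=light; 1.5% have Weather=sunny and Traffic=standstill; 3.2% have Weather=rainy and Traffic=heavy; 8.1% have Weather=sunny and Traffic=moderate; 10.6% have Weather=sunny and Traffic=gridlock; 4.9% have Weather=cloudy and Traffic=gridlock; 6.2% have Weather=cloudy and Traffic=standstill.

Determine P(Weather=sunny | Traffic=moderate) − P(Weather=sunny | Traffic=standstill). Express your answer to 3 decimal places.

0.406

P(Traffic=moderate) = 0.081 + 0.072 + 0.017 = 0.170; P(Weather=sunny | Traffic=moderate) = 0.081/0.170 = 0.4765.
P(Traffic=standstill) = 0.015 + 0.062 + 0.136 = 0.213; P(Weather=sunny | Traffic=standstill) = 0.015/0.213 = 0.0704.
Difference = 0.406.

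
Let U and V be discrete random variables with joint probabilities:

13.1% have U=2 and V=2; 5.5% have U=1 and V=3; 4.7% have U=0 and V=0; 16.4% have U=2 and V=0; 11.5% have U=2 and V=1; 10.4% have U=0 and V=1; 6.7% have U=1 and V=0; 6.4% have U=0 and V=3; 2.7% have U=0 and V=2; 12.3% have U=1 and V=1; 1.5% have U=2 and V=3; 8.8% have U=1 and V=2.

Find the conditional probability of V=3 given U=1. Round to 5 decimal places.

0.16517

P(U=1) = 0.067 + 0.123 + 0.088 + 0.055 = 0.333.
P(V=3 | U=1) = 0.055/0.333 = 0.16517.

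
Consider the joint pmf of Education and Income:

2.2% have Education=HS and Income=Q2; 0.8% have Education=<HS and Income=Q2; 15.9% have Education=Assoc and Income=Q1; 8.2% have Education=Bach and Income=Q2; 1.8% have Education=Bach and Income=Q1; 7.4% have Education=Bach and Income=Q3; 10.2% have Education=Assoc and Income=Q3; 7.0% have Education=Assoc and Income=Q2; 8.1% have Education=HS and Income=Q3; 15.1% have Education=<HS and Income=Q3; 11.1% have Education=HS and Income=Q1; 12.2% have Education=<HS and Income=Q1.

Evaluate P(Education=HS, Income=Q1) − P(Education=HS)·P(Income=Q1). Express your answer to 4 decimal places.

P(Education=HS) = 0.111 + 0.022 + 0.081 = 0.214.
P(Income=Q1) = 0.122 + 0.111 + 0.159 + 0.018 = 0.410.
P(Education=HS, Income=Q1) − P(Education=HS)P(Income=Q1) = 0.111 − 0.214×0.410 = 0.0233.

0.0233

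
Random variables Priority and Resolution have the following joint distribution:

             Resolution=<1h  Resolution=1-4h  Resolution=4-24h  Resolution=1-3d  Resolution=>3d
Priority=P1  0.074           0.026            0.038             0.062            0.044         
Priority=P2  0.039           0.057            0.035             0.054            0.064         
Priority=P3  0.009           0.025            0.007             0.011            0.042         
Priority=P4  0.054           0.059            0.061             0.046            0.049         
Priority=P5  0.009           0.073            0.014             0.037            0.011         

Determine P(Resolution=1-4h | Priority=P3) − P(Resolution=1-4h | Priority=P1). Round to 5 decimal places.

0.15940

P(Priority=P3) = 0.009 + 0.025 + 0.007 + 0.011 + 0.042 = 0.094; P(Resolution=1-4h | Priority=P3) = 0.025/0.094 = 0.265957.
P(Priority=P1) = 0.074 + 0.026 + 0.038 + 0.062 + 0.044 = 0.244; P(Resolution=1-4h | Priority=P1) = 0.026/0.244 = 0.106557.
Difference = 0.15940.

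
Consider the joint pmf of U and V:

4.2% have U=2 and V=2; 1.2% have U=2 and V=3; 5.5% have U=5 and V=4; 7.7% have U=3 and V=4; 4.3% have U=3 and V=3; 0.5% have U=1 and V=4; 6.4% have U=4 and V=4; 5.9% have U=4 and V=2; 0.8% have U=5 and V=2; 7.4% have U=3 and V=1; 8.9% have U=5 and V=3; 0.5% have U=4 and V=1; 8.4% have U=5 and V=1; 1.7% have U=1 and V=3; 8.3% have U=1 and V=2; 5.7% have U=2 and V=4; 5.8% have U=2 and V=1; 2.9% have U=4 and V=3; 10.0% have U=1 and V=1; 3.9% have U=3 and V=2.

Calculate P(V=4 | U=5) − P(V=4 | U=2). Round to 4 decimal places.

-0.1042

P(U=5) = 0.084 + 0.008 + 0.089 + 0.055 = 0.236; P(V=4 | U=5) = 0.055/0.236 = 0.23305.
P(U=2) = 0.058 + 0.042 + 0.012 + 0.057 = 0.169; P(V=4 | U=2) = 0.057/0.169 = 0.33728.
Difference = -0.1042.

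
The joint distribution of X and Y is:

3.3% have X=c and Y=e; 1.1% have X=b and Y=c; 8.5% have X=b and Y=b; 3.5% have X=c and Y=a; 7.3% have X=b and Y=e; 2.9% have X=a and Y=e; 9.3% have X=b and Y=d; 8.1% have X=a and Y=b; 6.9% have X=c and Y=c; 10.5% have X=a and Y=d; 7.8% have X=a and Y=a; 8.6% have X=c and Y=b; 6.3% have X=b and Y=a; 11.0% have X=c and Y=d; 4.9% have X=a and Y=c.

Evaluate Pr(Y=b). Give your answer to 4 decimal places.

0.2520

P(Y=b) = 0.081 + 0.085 + 0.086 = 0.252.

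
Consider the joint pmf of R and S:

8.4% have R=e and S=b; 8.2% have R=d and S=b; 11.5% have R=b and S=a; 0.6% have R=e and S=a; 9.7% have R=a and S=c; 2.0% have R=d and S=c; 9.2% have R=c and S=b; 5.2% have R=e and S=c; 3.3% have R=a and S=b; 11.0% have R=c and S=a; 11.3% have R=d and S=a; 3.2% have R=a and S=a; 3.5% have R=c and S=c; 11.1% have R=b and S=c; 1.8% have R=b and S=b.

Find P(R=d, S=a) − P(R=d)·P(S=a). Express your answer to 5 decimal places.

P(R=d) = 0.113 + 0.082 + 0.020 = 0.215.
P(S=a) = 0.032 + 0.115 + 0.110 + 0.113 + 0.006 = 0.376.
P(R=d, S=a) − P(R=d)P(S=a) = 0.113 − 0.215×0.376 = 0.03216.

0.03216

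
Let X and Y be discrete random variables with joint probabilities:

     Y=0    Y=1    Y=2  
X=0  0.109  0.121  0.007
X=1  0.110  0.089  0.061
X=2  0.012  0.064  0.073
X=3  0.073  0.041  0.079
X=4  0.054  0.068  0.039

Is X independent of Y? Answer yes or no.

no

P(X=0) = 0.237 and P(Y=2) = 0.259, so their product is 0.06138, but P(X=0, Y=2) = 0.007. Since these differ, X and Y are not independent.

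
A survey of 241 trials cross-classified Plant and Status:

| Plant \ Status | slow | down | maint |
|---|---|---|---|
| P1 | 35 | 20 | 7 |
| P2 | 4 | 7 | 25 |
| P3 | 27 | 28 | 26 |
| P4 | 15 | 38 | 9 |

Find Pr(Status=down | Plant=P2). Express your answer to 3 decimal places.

0.194

Total with Plant=P2: 4 + 7 + 25 = 36.
P(Status=down | Plant=P2) = 7/36 = 0.194.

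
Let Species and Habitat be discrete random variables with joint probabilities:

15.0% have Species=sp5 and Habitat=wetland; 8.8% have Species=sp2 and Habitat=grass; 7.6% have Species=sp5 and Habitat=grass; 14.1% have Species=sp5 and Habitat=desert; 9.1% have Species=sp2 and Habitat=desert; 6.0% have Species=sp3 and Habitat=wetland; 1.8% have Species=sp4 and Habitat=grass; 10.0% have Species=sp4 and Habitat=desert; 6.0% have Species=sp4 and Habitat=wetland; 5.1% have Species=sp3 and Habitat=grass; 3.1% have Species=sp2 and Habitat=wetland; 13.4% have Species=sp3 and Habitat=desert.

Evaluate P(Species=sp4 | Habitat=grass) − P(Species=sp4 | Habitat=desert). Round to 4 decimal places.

-0.1373

P(Habitat=grass) = 0.088 + 0.051 + 0.018 + 0.076 = 0.233; P(Species=sp4 | Habitat=grass) = 0.018/0.233 = 0.07725.
P(Habitat=desert) = 0.091 + 0.134 + 0.100 + 0.141 = 0.466; P(Species=sp4 | Habitat=desert) = 0.100/0.466 = 0.21459.
Difference = -0.1373.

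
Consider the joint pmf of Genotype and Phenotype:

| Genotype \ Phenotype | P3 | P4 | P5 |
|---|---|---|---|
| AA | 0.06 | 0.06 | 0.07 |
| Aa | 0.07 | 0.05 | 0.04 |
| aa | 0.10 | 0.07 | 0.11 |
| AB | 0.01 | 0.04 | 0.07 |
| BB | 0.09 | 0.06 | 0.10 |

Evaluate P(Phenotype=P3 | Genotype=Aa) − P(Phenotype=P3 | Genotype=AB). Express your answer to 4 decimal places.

P(Genotype=Aa) = 0.07 + 0.05 + 0.04 = 0.16; P(Phenotype=P3 | Genotype=Aa) = 0.07/0.16 = 0.43750.
P(Genotype=AB) = 0.01 + 0.04 + 0.07 = 0.12; P(Phenotype=P3 | Genotype=AB) = 0.01/0.12 = 0.08333.
Difference = 0.3542.

0.3542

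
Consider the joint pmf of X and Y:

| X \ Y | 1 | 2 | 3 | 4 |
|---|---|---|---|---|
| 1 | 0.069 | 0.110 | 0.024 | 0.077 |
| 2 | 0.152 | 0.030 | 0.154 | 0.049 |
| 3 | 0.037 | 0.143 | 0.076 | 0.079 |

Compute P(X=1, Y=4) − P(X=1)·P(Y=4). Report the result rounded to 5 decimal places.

P(X=1) = 0.069 + 0.110 + 0.024 + 0.077 = 0.280.
P(Y=4) = 0.077 + 0.049 + 0.079 = 0.205.
P(X=1, Y=4) − P(X=1)P(Y=4) = 0.077 − 0.280×0.205 = 0.01960.

0.01960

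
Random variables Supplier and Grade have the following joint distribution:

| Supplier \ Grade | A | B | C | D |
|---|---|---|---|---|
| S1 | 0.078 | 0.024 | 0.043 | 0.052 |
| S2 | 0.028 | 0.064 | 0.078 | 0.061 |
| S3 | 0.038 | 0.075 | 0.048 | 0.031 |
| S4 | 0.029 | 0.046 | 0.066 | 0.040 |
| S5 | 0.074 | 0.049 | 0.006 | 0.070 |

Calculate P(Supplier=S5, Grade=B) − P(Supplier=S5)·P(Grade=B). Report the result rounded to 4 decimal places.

-0.0023

P(Supplier=S5) = 0.074 + 0.049 + 0.006 + 0.070 = 0.199.
P(Grade=B) = 0.024 + 0.064 + 0.075 + 0.046 + 0.049 = 0.258.
P(Supplier=S5, Grade=B) − P(Supplier=S5)P(Grade=B) = 0.049 − 0.199×0.258 = -0.0023.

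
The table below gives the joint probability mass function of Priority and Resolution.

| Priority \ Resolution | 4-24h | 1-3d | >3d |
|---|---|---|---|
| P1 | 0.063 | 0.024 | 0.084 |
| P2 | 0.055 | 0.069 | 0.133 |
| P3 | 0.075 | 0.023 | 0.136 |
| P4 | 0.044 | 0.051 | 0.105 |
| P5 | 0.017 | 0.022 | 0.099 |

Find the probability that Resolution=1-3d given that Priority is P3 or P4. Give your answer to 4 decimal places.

P(Priority=P3) = 0.075 + 0.023 + 0.136 = 0.234.
P(Priority=P4) = 0.044 + 0.051 + 0.105 = 0.200.
P(Priority ∈ {P3, P4}) = 0.234 + 0.200 = 0.434; P(Resolution=1-3d, Priority ∈ {P3, P4}) = 0.023 + 0.051 = 0.074.
P(Resolution=1-3d | Priority ∈ {P3, P4}) = 0.074/0.434 = 0.1705.

0.1705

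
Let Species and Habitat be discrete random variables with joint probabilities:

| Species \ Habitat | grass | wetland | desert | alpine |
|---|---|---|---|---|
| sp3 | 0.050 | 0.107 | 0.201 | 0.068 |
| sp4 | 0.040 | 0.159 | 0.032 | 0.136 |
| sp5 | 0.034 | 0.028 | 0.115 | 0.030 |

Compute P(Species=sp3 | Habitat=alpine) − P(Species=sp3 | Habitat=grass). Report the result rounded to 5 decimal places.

P(Habitat=alpine) = 0.068 + 0.136 + 0.030 = 0.234; P(Species=sp3 | Habitat=alpine) = 0.068/0.234 = 0.290598.
P(Habitat=grass) = 0.050 + 0.040 + 0.034 = 0.124; P(Species=sp3 | Habitat=grass) = 0.050/0.124 = 0.403226.
Difference = -0.11263.

-0.11263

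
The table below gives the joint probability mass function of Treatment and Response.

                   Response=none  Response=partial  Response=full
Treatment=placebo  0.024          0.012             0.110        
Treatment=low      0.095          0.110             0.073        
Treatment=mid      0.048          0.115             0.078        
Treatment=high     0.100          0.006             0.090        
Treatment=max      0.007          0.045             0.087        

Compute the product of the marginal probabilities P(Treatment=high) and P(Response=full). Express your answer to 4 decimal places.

P(Treatment=high) = 0.100 + 0.006 + 0.090 = 0.196.
P(Response=full) = 0.110 + 0.073 + 0.078 + 0.090 + 0.087 = 0.438.
Product: 0.196 × 0.438 = 0.0858.

0.0858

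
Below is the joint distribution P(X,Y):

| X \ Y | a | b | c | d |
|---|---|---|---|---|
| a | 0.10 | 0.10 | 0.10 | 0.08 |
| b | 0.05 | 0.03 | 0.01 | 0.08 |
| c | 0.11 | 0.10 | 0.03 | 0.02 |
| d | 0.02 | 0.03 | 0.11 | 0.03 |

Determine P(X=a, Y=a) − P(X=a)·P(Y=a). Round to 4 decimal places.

P(X=a) = 0.10 + 0.10 + 0.10 + 0.08 = 0.38.
P(Y=a) = 0.10 + 0.05 + 0.11 + 0.02 = 0.28.
P(X=a, Y=a) − P(X=a)P(Y=a) = 0.10 − 0.38×0.28 = -0.0064.

-0.0064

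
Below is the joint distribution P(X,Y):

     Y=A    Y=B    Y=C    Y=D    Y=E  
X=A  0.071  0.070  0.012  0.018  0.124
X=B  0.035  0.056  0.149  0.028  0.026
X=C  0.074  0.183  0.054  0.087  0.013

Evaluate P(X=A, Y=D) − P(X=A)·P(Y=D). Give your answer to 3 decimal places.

-0.021

P(X=A) = 0.071 + 0.070 + 0.012 + 0.018 + 0.124 = 0.295.
P(Y=D) = 0.018 + 0.028 + 0.087 = 0.133.
P(X=A, Y=D) − P(X=A)P(Y=D) = 0.018 − 0.295×0.133 = -0.021.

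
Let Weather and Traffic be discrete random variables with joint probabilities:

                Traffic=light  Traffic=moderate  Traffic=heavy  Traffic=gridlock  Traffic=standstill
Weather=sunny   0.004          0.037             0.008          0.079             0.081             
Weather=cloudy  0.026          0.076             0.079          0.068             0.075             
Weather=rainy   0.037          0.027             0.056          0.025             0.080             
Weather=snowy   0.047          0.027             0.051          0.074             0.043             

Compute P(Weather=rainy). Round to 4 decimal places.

0.2250

P(Weather=rainy) = 0.037 + 0.027 + 0.056 + 0.025 + 0.080 = 0.225.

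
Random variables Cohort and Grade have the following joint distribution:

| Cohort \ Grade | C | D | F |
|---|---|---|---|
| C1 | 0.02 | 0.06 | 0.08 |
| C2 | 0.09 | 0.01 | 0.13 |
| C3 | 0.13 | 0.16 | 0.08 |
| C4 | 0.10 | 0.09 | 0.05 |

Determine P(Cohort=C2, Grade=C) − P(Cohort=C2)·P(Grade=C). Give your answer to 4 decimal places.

0.0118

P(Cohort=C2) = 0.09 + 0.01 + 0.13 = 0.23.
P(Grade=C) = 0.02 + 0.09 + 0.13 + 0.10 = 0.34.
P(Cohort=C2, Grade=C) − P(Cohort=C2)P(Grade=C) = 0.09 − 0.23×0.34 = 0.0118.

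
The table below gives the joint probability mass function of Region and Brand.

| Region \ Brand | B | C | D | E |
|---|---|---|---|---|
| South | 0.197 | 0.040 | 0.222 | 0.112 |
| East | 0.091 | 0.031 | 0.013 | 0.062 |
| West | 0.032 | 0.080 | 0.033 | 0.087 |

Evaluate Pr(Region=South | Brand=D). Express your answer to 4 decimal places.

P(Brand=D) = 0.222 + 0.013 + 0.033 = 0.268.
P(Region=South | Brand=D) = 0.222/0.268 = 0.8284.

0.8284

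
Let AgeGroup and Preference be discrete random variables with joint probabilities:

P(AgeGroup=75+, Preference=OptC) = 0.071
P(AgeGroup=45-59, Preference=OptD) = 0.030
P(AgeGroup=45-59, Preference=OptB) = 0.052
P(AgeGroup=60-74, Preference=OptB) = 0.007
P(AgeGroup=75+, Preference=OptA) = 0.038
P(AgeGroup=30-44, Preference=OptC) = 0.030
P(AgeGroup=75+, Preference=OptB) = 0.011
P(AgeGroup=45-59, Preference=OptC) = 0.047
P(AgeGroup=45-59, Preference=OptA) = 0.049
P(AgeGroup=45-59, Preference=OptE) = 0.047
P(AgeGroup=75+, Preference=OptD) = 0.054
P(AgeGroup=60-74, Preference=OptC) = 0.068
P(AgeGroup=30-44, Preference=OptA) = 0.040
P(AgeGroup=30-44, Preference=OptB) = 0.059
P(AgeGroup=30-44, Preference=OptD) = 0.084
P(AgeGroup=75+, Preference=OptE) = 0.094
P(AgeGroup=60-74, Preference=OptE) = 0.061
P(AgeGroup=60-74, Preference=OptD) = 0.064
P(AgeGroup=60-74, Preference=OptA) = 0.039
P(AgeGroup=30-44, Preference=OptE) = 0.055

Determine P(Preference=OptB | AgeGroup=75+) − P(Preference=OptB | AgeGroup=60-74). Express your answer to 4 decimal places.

0.0118

P(AgeGroup=75+) = 0.038 + 0.011 + 0.071 + 0.054 + 0.094 = 0.268; P(Preference=OptB | AgeGroup=75+) = 0.011/0.268 = 0.04104.
P(AgeGroup=60-74) = 0.039 + 0.007 + 0.068 + 0.064 + 0.061 = 0.239; P(Preference=OptB | AgeGroup=60-74) = 0.007/0.239 = 0.02929.
Difference = 0.0118.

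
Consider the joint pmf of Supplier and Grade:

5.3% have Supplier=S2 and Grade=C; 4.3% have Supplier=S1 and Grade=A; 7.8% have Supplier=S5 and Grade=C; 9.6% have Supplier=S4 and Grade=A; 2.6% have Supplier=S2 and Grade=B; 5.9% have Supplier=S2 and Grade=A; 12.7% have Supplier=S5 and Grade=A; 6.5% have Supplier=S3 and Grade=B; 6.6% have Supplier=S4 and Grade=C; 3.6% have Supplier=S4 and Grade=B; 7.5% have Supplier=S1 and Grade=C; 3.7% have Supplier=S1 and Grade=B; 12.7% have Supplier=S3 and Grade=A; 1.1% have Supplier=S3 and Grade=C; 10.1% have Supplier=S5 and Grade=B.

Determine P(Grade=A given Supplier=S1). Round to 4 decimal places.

0.2774

P(Supplier=S1) = 0.043 + 0.037 + 0.075 = 0.155.
P(Grade=A | Supplier=S1) = 0.043/0.155 = 0.2774.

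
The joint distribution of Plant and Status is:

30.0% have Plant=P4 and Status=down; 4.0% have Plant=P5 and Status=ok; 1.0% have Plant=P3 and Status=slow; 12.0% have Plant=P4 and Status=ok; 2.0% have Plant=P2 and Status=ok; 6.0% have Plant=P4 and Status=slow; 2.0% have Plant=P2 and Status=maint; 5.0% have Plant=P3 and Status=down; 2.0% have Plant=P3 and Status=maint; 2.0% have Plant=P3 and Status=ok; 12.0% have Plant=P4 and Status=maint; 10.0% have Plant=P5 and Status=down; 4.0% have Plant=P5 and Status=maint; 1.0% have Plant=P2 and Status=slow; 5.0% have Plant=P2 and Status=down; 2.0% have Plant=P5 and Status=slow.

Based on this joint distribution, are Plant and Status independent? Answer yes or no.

Every cell satisfies P(Plant,Status) = P(Plant)·P(Status). For instance P(Plant=P4) = 0.600, P(Status=slow) = 0.100, and 0.600×0.100 = 0.060 matches the joint entry. So Plant and Status are independent.

yes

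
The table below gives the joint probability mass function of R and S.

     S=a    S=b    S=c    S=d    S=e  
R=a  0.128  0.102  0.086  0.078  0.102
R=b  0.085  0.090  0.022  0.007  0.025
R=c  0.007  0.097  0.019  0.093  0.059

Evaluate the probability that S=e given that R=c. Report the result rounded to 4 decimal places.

P(R=c) = 0.007 + 0.097 + 0.019 + 0.093 + 0.059 = 0.275.
P(S=e | R=c) = 0.059/0.275 = 0.2145.

0.2145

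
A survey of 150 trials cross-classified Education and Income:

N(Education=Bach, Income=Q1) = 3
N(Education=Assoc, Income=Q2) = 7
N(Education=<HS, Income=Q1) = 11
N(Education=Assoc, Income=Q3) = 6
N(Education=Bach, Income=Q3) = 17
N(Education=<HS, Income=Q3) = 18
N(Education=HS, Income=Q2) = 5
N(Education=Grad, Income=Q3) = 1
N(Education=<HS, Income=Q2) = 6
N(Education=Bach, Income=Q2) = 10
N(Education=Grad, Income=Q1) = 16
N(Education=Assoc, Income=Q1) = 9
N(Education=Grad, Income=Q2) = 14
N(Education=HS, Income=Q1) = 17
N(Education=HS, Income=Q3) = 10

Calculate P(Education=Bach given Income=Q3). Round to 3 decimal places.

0.327

Total with Income=Q3: 18 + 10 + 6 + 17 + 1 = 52.
P(Education=Bach | Income=Q3) = 17/52 = 0.327.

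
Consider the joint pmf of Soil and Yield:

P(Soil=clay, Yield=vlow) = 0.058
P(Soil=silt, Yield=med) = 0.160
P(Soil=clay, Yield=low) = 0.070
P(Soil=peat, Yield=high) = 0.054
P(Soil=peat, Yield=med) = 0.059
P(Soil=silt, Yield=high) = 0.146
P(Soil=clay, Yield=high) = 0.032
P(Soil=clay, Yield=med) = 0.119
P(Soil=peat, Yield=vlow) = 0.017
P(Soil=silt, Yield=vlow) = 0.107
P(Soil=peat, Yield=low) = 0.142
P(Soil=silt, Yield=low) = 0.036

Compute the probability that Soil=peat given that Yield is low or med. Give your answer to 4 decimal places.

0.3430

P(Yield=low) = 0.070 + 0.036 + 0.142 = 0.248.
P(Yield=med) = 0.119 + 0.160 + 0.059 = 0.338.
P(Yield ∈ {low, med}) = 0.248 + 0.338 = 0.586; P(Soil=peat, Yield ∈ {low, med}) = 0.142 + 0.059 = 0.201.
P(Soil=peat | Yield ∈ {low, med}) = 0.201/0.586 = 0.3430.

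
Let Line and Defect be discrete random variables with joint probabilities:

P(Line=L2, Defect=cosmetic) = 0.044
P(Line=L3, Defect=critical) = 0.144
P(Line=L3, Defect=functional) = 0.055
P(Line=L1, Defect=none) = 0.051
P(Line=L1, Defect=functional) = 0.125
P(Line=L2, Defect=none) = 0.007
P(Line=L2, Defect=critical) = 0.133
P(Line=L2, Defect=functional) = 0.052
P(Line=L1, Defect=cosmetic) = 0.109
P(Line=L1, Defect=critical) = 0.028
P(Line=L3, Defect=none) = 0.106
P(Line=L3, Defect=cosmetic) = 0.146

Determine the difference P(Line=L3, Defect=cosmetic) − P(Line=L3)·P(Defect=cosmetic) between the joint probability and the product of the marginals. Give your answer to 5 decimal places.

P(Line=L3) = 0.106 + 0.146 + 0.055 + 0.144 = 0.451.
P(Defect=cosmetic) = 0.109 + 0.044 + 0.146 = 0.299.
P(Line=L3, Defect=cosmetic) − P(Line=L3)P(Defect=cosmetic) = 0.146 − 0.451×0.299 = 0.01115.

0.01115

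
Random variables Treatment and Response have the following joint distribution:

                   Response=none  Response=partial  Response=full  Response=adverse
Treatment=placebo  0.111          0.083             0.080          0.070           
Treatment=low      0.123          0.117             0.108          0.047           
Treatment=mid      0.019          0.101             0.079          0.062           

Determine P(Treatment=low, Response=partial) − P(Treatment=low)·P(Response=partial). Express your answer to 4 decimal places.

P(Treatment=low) = 0.123 + 0.117 + 0.108 + 0.047 = 0.395.
P(Response=partial) = 0.083 + 0.117 + 0.101 = 0.301.
P(Treatment=low, Response=partial) − P(Treatment=low)P(Response=partial) = 0.117 − 0.395×0.301 = -0.0019.

-0.0019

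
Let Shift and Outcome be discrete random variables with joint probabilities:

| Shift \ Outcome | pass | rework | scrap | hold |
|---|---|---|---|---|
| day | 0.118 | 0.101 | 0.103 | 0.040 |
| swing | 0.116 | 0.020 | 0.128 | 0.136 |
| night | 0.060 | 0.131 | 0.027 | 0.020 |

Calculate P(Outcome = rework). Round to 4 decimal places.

P(Outcome=rework) = 0.101 + 0.020 + 0.131 = 0.252.

0.2520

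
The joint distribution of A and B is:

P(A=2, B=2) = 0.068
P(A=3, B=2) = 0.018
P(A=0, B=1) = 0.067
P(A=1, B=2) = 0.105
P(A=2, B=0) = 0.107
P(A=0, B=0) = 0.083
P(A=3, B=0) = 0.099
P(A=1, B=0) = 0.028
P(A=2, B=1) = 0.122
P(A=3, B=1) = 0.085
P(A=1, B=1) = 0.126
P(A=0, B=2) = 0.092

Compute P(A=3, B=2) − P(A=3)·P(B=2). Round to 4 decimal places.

-0.0392

P(A=3) = 0.099 + 0.085 + 0.018 = 0.202.
P(B=2) = 0.092 + 0.105 + 0.068 + 0.018 = 0.283.
P(A=3, B=2) − P(A=3)P(B=2) = 0.018 − 0.202×0.283 = -0.0392.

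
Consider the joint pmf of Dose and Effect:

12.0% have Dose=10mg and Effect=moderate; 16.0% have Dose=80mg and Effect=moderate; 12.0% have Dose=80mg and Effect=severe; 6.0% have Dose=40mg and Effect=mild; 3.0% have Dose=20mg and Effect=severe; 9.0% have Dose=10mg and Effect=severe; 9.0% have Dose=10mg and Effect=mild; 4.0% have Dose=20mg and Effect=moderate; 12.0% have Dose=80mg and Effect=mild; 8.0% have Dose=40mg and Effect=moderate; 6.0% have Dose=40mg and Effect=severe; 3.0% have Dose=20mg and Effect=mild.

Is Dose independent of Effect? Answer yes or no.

Every cell satisfies P(Dose,Effect) = P(Dose)·P(Effect). For instance P(Dose=40mg) = 0.200, P(Effect=mild) = 0.300, and 0.200×0.300 = 0.060 matches the joint entry. So Dose and Effect are independent.

yes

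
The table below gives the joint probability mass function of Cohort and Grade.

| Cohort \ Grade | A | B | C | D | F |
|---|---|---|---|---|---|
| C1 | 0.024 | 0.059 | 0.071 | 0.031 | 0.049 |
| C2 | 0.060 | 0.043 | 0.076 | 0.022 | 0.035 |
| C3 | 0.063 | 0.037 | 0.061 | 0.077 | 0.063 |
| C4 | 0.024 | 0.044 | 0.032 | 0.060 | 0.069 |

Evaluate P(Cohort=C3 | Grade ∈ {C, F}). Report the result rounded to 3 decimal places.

0.272

P(Grade=C) = 0.071 + 0.076 + 0.061 + 0.032 = 0.240.
P(Grade=F) = 0.049 + 0.035 + 0.063 + 0.069 = 0.216.
P(Grade ∈ {C, F}) = 0.240 + 0.216 = 0.456; P(Cohort=C3, Grade ∈ {C, F}) = 0.061 + 0.063 = 0.124.
P(Cohort=C3 | Grade ∈ {C, F}) = 0.124/0.456 = 0.272.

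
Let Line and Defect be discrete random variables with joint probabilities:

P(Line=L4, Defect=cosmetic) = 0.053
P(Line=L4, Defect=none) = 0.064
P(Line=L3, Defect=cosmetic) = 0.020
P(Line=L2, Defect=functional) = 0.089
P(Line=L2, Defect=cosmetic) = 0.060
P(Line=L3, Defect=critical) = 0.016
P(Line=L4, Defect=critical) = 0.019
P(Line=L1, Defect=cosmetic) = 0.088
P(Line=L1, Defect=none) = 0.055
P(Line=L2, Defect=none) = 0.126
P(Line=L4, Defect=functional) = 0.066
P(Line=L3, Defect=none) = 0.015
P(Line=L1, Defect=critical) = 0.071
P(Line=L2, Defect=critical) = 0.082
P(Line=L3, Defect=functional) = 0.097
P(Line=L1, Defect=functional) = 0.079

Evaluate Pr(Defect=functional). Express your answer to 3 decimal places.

P(Defect=functional) = 0.079 + 0.089 + 0.097 + 0.066 = 0.331.

0.331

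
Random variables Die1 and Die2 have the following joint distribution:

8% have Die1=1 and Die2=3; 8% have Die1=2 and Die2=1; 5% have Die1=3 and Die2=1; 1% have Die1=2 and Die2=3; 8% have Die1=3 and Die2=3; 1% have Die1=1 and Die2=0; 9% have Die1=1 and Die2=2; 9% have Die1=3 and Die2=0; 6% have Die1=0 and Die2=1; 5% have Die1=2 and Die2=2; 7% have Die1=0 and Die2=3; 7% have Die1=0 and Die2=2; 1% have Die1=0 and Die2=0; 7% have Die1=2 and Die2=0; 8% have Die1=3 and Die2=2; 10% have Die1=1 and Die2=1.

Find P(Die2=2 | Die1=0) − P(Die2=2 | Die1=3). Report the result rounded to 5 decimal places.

P(Die1=0) = 0.01 + 0.06 + 0.07 + 0.07 = 0.21; P(Die2=2 | Die1=0) = 0.07/0.21 = 0.333333.
P(Die1=3) = 0.09 + 0.05 + 0.08 + 0.08 = 0.30; P(Die2=2 | Die1=3) = 0.08/0.30 = 0.266667.
Difference = 0.06667.

0.06667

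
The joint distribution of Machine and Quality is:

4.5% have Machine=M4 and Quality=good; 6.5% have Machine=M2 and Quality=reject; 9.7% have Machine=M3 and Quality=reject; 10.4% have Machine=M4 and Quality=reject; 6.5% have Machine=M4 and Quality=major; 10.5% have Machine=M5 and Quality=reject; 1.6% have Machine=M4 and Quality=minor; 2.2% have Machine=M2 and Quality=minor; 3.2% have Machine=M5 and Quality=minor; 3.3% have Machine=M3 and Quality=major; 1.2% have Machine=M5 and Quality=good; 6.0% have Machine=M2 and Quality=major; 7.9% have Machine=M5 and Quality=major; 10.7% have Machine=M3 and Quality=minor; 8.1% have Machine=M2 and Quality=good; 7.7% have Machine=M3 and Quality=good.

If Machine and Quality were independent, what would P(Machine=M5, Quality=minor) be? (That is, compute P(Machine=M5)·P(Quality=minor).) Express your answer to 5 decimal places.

P(Machine=M5) = 0.012 + 0.032 + 0.079 + 0.105 = 0.228.
P(Quality=minor) = 0.022 + 0.107 + 0.016 + 0.032 = 0.177.
Product: 0.228 × 0.177 = 0.04036.

0.04036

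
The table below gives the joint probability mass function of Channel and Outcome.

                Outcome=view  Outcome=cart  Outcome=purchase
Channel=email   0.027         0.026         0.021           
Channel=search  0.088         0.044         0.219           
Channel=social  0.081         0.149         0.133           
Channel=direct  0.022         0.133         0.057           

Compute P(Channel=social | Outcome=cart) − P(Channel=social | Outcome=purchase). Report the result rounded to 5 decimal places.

0.11399

P(Outcome=cart) = 0.026 + 0.044 + 0.149 + 0.133 = 0.352; P(Channel=social | Outcome=cart) = 0.149/0.352 = 0.423295.
P(Outcome=purchase) = 0.021 + 0.219 + 0.133 + 0.057 = 0.430; P(Channel=social | Outcome=purchase) = 0.133/0.430 = 0.309302.
Difference = 0.11399.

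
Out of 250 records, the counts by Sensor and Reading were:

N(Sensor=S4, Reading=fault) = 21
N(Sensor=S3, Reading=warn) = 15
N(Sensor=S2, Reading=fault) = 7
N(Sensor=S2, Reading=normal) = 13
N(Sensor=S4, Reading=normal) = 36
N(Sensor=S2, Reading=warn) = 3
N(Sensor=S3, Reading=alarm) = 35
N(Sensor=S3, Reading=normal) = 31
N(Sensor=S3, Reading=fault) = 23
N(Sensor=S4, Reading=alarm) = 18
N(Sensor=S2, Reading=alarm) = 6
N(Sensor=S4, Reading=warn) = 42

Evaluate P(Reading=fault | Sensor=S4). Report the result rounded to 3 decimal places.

Total with Sensor=S4: 36 + 42 + 18 + 21 = 117.
P(Reading=fault | Sensor=S4) = 21/117 = 0.179.

0.179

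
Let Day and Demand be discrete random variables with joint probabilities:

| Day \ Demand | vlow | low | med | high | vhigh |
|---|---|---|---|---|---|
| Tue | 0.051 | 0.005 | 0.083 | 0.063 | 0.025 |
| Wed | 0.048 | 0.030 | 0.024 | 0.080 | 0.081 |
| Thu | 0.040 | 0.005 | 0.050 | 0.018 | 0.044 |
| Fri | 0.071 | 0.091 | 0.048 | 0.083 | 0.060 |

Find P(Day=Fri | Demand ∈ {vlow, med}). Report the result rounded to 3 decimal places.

0.287

P(Demand=vlow) = 0.051 + 0.048 + 0.040 + 0.071 = 0.210.
P(Demand=med) = 0.083 + 0.024 + 0.050 + 0.048 = 0.205.
P(Demand ∈ {vlow, med}) = 0.210 + 0.205 = 0.415; P(Day=Fri, Demand ∈ {vlow, med}) = 0.071 + 0.048 = 0.119.
P(Day=Fri | Demand ∈ {vlow, med}) = 0.119/0.415 = 0.287.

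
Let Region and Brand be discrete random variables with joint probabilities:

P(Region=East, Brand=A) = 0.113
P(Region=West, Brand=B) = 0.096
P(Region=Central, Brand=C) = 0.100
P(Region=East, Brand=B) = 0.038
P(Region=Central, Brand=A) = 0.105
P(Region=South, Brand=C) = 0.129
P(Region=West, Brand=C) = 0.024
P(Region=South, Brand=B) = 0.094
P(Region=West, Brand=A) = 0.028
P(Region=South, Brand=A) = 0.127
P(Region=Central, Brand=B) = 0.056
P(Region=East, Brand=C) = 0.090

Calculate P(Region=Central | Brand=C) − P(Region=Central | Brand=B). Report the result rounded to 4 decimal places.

0.0944

P(Brand=C) = 0.129 + 0.090 + 0.024 + 0.100 = 0.343; P(Region=Central | Brand=C) = 0.100/0.343 = 0.29155.
P(Brand=B) = 0.094 + 0.038 + 0.096 + 0.056 = 0.284; P(Region=Central | Brand=B) = 0.056/0.284 = 0.19718.
Difference = 0.0944.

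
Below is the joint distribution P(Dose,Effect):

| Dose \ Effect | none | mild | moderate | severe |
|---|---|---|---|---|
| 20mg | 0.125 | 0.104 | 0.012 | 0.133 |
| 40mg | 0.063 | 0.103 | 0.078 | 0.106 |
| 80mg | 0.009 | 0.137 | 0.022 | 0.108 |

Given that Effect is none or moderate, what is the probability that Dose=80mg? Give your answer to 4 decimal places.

P(Effect=none) = 0.125 + 0.063 + 0.009 = 0.197.
P(Effect=moderate) = 0.012 + 0.078 + 0.022 = 0.112.
P(Effect ∈ {none, moderate}) = 0.197 + 0.112 = 0.309; P(Dose=80mg, Effect ∈ {none, moderate}) = 0.009 + 0.022 = 0.031.
P(Dose=80mg | Effect ∈ {none, moderate}) = 0.031/0.309 = 0.1003.

0.1003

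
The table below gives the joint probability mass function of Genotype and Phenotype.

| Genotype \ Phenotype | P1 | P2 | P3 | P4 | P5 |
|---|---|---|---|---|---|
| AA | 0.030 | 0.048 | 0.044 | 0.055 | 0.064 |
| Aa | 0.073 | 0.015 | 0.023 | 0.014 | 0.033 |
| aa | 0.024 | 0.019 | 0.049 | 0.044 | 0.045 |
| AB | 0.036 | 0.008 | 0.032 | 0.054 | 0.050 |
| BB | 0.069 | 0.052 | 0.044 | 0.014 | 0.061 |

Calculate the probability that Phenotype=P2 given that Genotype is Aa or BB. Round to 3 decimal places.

P(Genotype=Aa) = 0.073 + 0.015 + 0.023 + 0.014 + 0.033 = 0.158.
P(Genotype=BB) = 0.069 + 0.052 + 0.044 + 0.014 + 0.061 = 0.240.
P(Genotype ∈ {Aa, BB}) = 0.158 + 0.240 = 0.398; P(Phenotype=P2, Genotype ∈ {Aa, BB}) = 0.015 + 0.052 = 0.067.
P(Phenotype=P2 | Genotype ∈ {Aa, BB}) = 0.067/0.398 = 0.168.

0.168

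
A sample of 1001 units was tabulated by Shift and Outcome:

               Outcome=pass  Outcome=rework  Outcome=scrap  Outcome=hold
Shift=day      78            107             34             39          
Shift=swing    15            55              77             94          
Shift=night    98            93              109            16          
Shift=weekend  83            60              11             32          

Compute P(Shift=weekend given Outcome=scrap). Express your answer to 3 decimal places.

Total with Outcome=scrap: 34 + 77 + 109 + 11 = 231.
P(Shift=weekend | Outcome=scrap) = 11/231 = 0.048.

0.048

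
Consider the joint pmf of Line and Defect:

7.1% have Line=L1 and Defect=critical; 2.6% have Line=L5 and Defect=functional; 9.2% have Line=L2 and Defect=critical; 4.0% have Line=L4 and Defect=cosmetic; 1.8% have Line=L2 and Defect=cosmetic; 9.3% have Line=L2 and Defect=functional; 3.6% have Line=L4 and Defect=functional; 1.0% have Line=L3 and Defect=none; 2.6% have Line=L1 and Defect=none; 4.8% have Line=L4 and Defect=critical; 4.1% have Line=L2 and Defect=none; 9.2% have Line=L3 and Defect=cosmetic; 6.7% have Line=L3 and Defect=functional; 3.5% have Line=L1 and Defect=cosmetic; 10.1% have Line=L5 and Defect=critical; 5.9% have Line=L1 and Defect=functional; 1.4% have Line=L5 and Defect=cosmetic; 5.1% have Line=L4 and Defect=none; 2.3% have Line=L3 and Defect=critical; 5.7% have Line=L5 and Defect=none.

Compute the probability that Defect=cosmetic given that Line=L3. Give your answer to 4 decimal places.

P(Line=L3) = 0.010 + 0.092 + 0.067 + 0.023 = 0.192.
P(Defect=cosmetic | Line=L3) = 0.092/0.192 = 0.4792.

0.4792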